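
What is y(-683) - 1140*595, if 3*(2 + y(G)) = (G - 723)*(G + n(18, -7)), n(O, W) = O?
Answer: -1099916/3 ≈ -3.6664e+5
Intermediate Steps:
y(G) = -2 + (-723 + G)*(18 + G)/3 (y(G) = -2 + ((G - 723)*(G + 18))/3 = -2 + ((-723 + G)*(18 + G))/3 = -2 + (-723 + G)*(18 + G)/3)
y(-683) - 1140*595 = (-4340 - 235*(-683) + (⅓)*(-683)²) - 1140*595 = (-4340 + 160505 + (⅓)*466489) - 1*678300 = (-4340 + 160505 + 466489/3) - 678300 = 934984/3 - 678300 = -1099916/3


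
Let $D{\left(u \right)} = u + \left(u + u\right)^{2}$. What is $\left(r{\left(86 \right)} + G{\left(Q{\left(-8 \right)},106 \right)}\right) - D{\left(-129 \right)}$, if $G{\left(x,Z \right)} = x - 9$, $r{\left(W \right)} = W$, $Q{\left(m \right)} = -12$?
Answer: $-66370$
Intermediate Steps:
$G{\left(x,Z \right)} = -9 + x$ ($G{\left(x,Z \right)} = x - 9 = -9 + x$)
$D{\left(u \right)} = u + 4 u^{2}$ ($D{\left(u \right)} = u + \left(2 u\right)^{2} = u + 4 u^{2}$)
$\left(r{\left(86 \right)} + G{\left(Q{\left(-8 \right)},106 \right)}\right) - D{\left(-129 \right)} = \left(86 - 21\right) - - 129 \left(1 + 4 \left(-129\right)\right) = \left(86 - 21\right) - - 129 \left(1 - 516\right) = 65 - \left(-129\right) \left(-515\right) = 65 - 66435 = -66370$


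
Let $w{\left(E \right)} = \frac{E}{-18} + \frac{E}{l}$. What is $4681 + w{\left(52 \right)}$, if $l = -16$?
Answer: $\frac{168295}{36} \approx 4674.9$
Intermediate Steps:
$w{\left(E \right)} = - \frac{17 E}{144}$ ($w{\left(E \right)} = \frac{E}{-18} + \frac{E}{-16} = E \left(- \frac{1}{18}\right) + E \left(- \frac{1}{16}\right) = - \frac{E}{18} - \frac{E}{16} = - \frac{17 E}{144}$)
$4681 + w{\left(52 \right)} = 4681 - \frac{221}{36} = \frac{168295}{36}$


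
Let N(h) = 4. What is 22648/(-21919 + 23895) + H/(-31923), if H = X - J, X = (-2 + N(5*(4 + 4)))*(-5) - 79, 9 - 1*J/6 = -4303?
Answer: 5094020/414999 ≈ 12.275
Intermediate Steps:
J = 25872 (J = 54 - 6*(-4303) = 54 + 25818 = 25872)
X = -89 (X = (-2 + 4)*(-5) - 79 = 2*(-5) - 79 = -10 - 79 = -89)
H = -25961 (H = -89 - 1*25872 = -89 - 25872 = -25961)
22648/(-21919 + 23895) + H/(-31923) = 22648/(-21919 + 23895) - 25961/(-31923) = 22648/1976 - 25961*(-1/31923) = 22648*(1/1976) + 25961/31923 = 149/13 + 25961/31923 = 5094020/414999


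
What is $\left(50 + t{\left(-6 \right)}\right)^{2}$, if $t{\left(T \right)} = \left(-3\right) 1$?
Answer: $2209$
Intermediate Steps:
$t{\left(T \right)} = -3$
$\left(50 + t{\left(-6 \right)}\right)^{2} = \left(50 - 3\right)^{2} = 47^{2} = 2209$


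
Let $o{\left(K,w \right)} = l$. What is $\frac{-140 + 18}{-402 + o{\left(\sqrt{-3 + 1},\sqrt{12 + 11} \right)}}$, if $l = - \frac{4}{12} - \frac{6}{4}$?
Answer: $\frac{732}{2423} \approx 0.3021$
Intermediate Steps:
$l = - \frac{11}{6}$ ($l = \left(-4\right) \frac{1}{12} - \frac{3}{2} = - \frac{1}{3} - \frac{3}{2} = - \frac{11}{6} \approx -1.8333$)
$o{\left(K,w \right)} = - \frac{11}{6}$
$\frac{-140 + 18}{-402 + o{\left(\sqrt{-3 + 1},\sqrt{12 + 11} \right)}} = \frac{-140 + 18}{-402 - \frac{11}{6}} = - \frac{122}{- \frac{2423}{6}} = \left(-122\right) \left(- \frac{6}{2423}\right) = \frac{732}{2423}$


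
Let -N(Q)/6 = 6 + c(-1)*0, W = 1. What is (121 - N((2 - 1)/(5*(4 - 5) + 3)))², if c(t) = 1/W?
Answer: 24649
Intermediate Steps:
c(t) = 1 (c(t) = 1/1 = 1*1 = 1)
N(Q) = -36 (N(Q) = -6*(6 + 1*0) = -6*(6 + 0) = -6*6 = -36)
(121 - N((2 - 1)/(5*(4 - 5) + 3)))² = (121 - 1*(-36))² = (121 + 36)² = 157² = 24649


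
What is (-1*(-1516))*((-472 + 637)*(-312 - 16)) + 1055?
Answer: -82044865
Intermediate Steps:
(-1*(-1516))*((-472 + 637)*(-312 - 16)) + 1055 = 1516*(165*(-328)) + 1055 = 1516*(-54120) + 1055 = -82045920 + 1055 = -82044865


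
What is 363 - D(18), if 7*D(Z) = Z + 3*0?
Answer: 2523/7 ≈ 360.43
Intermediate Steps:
D(Z) = Z/7 (D(Z) = (Z + 3*0)/7 = (Z + 0)/7 = Z/7)
363 - D(18) = 363 - 18/7 = 2523/7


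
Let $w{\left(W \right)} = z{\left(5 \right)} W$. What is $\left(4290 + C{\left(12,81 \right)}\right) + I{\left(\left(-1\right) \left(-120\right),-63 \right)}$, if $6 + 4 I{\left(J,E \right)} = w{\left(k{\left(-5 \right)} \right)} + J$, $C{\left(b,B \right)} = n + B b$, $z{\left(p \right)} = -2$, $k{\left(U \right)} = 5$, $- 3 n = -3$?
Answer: $5289$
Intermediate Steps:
$n = 1$ ($n = \left(- \frac{1}{3}\right) \left(-3\right) = 1$)
$w{\left(W \right)} = - 2 W$
$C{\left(b,B \right)} = 1 + B b$
$I{\left(J,E \right)} = -4 + \frac{J}{4}$ ($I{\left(J,E \right)} = - \frac{3}{2} + \frac{\left(-2\right) 5 + J}{4} = - \frac{3}{2} + \frac{-10 + J}{4} = - \frac{3}{2} + \left(- \frac{5}{2} + \frac{J}{4}\right) = -4 + \frac{J}{4}$)
$\left(4290 + C{\left(12,81 \right)}\right) + I{\left(\left(-1\right) \left(-120\right),-63 \right)} = \left(4290 + \left(1 + 81 \cdot 12\right)\right) - \left(4 - \frac{\left(-1\right) \left(-120\right)}{4}\right) = \left(4290 + \left(1 + 972\right)\right) + \left(-4 + \frac{1}{4} \cdot 120\right) = \left(4290 + 973\right) + \left(-4 + 30\right) = 5263 + 26 = 5289$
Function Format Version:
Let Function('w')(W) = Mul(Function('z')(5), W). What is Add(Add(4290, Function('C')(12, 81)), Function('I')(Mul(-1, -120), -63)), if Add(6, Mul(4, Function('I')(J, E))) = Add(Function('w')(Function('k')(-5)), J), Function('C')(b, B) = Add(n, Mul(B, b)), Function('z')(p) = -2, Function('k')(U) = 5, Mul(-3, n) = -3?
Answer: 5289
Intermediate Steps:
n = 1 (n = Mul(Rational(-1, 3), -3) = 1)
Function('w')(W) = Mul(-2, W)
Function('C')(b, B) = Add(1, Mul(B, b))
Function('I')(J, E) = Add(-4, Mul(Rational(1, 4), J)) (Function('I')(J, E) = Add(Rational(-3, 2), Mul(Rational(1, 4), Add(Mul(-2, 5), J))) = Add(Rational(-3, 2), Mul(Rational(1, 4), Add(-10, J))) = Add(Rational(-3, 2), Add(Rational(-5, 2), Mul(Rational(1, 4), J))) = Add(-4, Mul(Rational(1, 4), J)))
Add(Add(4290, Function('C')(12, 81)), Function('I')(Mul(-1, -120), -63)) = Add(Add(4290, Add(1, Mul(81, 12))), Add(-4, Mul(Rational(1, 4), Mul(-1, -120)))) = Add(Add(4290, Add(1, 972)), Add(-4, Mul(Rational(1, 4), 120))) = Add(Add(4290, 973), Add(-4, 30)) = Add(5263, 26) = 5289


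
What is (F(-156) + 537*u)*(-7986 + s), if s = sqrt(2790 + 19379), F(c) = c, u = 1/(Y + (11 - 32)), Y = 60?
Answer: 14766114/13 - 1849*sqrt(22169)/13 ≈ 1.1147e+6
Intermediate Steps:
u = 1/39 (u = 1/(60 + (11 - 32)) = 1/(60 - 21) = 1/39 ≈ 0.025641)
s = sqrt(22169) ≈ 148.89
(F(-156) + 537*u)*(-7986 + s) = (-156 + 537*(1/39))*(-7986 + sqrt(22169)) = (-156 + 179/13)*(-7986 + sqrt(22169)) = -1849*(-7986 + sqrt(22169))/13 = 14766114/13 - 1849*sqrt(22169)/13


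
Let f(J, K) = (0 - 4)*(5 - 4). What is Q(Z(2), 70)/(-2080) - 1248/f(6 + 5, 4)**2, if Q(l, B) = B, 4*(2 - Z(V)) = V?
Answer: -16231/208 ≈ -78.034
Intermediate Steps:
Z(V) = 2 - V/4
f(J, K) = -4 (f(J, K) = -4*1 = -4)
Q(Z(2), 70)/(-2080) - 1248/f(6 + 5, 4)**2 = 70/(-2080) - 1248/((-4)**2) = 70*(-1/2080) - 1248/16 = -7/208 - 1248*1/16 = -7/208 - 78 = -16231/208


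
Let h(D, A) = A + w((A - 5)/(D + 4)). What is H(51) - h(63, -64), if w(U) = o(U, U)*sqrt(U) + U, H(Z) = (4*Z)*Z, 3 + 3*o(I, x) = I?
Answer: 701425/67 + 90*I*sqrt(4623)/4489 ≈ 10469.0 + 1.3632*I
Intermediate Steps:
o(I, x) = -1 + I/3
H(Z) = 4*Z**2
w(U) = U + sqrt(U)*(-1 + U/3) (w(U) = (-1 + U/3)*sqrt(U) + U = sqrt(U)*(-1 + U/3) + U = U + sqrt(U)*(-1 + U/3))
h(D, A) = A + (-5 + A)/(4 + D) + sqrt((-5 + A)/(4 + D))*(-3 + (-5 + A)/(4 + D))/3 (h(D, A) = A + ((A - 5)/(D + 4) + sqrt((A - 5)/(D + 4))*(-3 + (A - 5)/(D + 4))/3) = A + ((-5 + A)/(4 + D) + sqrt((-5 + A)/(4 + D))*(-3 + (-5 + A)/(4 + D))/3) = A + (-5 + A)/(4 + D) + sqrt((-5 + A)/(4 + D))*(-3 + (-5 + A)/(4 + D))/3)
H(51) - h(63, -64) = 4*51**2 - (-5 - 64 - 64*(4 + 63) + sqrt((-5 - 64)/(4 + 63))*(-17 - 64 - 3*63)/3)/(4 + 63) = 4*2601 - (-5 - 64 - 64*67 + sqrt(-69/67)*(-17 - 64 - 189)/3)/67 = 10404 - (-5 - 64 - 4288 + (1/3)*sqrt((1/67)*(-69))*(-270))/67 = 10404 - (-5 - 64 - 4288 + (1/3)*sqrt(-69/67)*(-270))/67 = 10404 - (-5 - 64 - 4288 + (1/3)*(I*sqrt(4623)/67)*(-270))/67 = 10404 - (-5 - 64 - 4288 - 90*I*sqrt(4623)/67)/67 = 10404 - (-4357 - 90*I*sqrt(4623)/67)/67 = 10404 - (-4357/67 - 90*I*sqrt(4623)/4489) = 10404 + (4357/67 + 90*I*sqrt(4623)/4489) = 701425/67 + 90*I*sqrt(4623)/4489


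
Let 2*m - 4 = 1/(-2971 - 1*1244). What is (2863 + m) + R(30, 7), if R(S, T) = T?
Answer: 24210959/8430 ≈ 2872.0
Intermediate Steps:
m = 16859/8430 (m = 2 + 1/(2*(-2971 - 1*1244)) = 2 + 1/(2*(-2971 - 1244)) = 2 + (½)/(-4215) = 2 + (½)*(-1/4215) = 2 - 1/8430 = 16859/8430 ≈ 1.9999)
(2863 + m) + R(30, 7) = (2863 + 16859/8430) + 7 = 24151949/8430 + 7 = 24210959/8430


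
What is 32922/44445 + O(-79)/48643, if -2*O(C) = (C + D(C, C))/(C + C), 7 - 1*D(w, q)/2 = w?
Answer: 168684794907/227724150220 ≈ 0.74074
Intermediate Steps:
D(w, q) = 14 - 2*w
O(C) = -(14 - C)/(4*C) (O(C) = -(C + (14 - 2*C))/(2*(C + C)) = -(14 - C)/(2*(2*C)) = -(14 - C)*1/(2*C)/2 = -(14 - C)/(4*C))
32922/44445 + O(-79)/48643 = 32922/44445 + ((1/4)*(-14 - 79)/(-79))/48643 = 32922*(1/44445) + ((1/4)*(-1/79)*(-93))*(1/48643) = 10974/14815 + (93/316)*(1/48643) = 10974/14815 + 93/15371188 = 168684794907/227724150220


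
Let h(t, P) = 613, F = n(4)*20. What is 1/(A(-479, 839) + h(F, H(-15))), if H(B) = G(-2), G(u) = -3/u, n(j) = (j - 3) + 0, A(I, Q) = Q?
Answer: 1/1452 ≈ 0.00068871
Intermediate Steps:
n(j) = -3 + j (n(j) = (-3 + j) + 0 = -3 + j)
F = 20 (F = (-3 + 4)*20 = 1*20 = 20)
H(B) = 3/2 (H(B) = -3/(-2) = -3*(-1/2) = 3/2)
1/(A(-479, 839) + h(F, H(-15))) = 1/(839 + 613) = 1/1452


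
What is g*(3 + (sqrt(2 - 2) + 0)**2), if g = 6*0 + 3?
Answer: 9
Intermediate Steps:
g = 3 (g = 0 + 3 = 3)
g*(3 + (sqrt(2 - 2) + 0)**2) = 3*(3 + (sqrt(2 - 2) + 0)**2) = 3*(3 + (sqrt(0) + 0)**2) = 3*(3 + (0 + 0)**2) = 3*(3 + 0**2) = 3*(3 + 0) = 3*3 = 9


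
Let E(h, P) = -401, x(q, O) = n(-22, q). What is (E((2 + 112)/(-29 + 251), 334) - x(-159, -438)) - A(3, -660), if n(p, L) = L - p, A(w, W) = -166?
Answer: -98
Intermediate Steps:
x(q, O) = 22 + q (x(q, O) = q - 1*(-22) = q + 22 = 22 + q)
(E((2 + 112)/(-29 + 251), 334) - x(-159, -438)) - A(3, -660) = (-401 - (22 - 159)) - 1*(-166) = (-401 - 1*(-137)) + 166 = (-401 + 137) + 166 = -264 + 166 = -98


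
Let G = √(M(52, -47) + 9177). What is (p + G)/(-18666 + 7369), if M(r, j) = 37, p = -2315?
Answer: 2315/11297 - √9214/11297 ≈ 0.19642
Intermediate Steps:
G = √9214 (G = √(37 + 9177) = √9214 ≈ 95.990)
(p + G)/(-18666 + 7369) = (-2315 + √9214)/(-18666 + 7369) = (-2315 + √9214)/(-11297) = (-2315 + √9214)*(-1/11297) = 2315/11297 - √9214/11297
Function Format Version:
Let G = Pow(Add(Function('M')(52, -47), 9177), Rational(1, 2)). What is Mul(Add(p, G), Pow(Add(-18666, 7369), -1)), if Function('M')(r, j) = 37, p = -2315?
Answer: Add(Rational(2315, 11297), Mul(Rational(-1, 11297), Pow(9214, Rational(1, 2)))) ≈ 0.19642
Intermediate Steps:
G = Pow(9214, Rational(1, 2)) (G = Pow(Add(37, 9177), Rational(1, 2)) = Pow(9214, Rational(1, 2)) ≈ 95.990)
Mul(Add(p, G), Pow(Add(-18666, 7369), -1)) = Mul(Add(-2315, Pow(9214, Rational(1, 2))), Pow(Add(-18666, 7369), -1)) = Mul(Add(-2315, Pow(9214, Rational(1, 2))), Pow(-11297, -1)) = Mul(Add(-2315, Pow(9214, Rational(1, 2))), Rational(-1, 11297)) = Add(Rational(2315, 11297), Mul(Rational(-1, 11297), Pow(9214, Rational(1, 2))))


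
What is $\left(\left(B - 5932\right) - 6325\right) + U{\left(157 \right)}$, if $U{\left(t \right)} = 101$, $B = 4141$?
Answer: $-8015$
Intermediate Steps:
$\left(\left(B - 5932\right) - 6325\right) + U{\left(157 \right)} = \left(\left(4141 - 5932\right) - 6325\right) + 101 = \left(-1791 - 6325\right) + 101 = -8116 + 101 = -8015$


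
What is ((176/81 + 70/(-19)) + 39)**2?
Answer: 3328713025/2368521 ≈ 1405.4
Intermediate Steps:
((176/81 + 70/(-19)) + 39)**2 = ((176*(1/81) + 70*(-1/19)) + 39)**2 = ((176/81 - 70/19) + 39)**2 = (-2326/1539 + 39)**2 = (57695/1539)**2 = 3328713025/2368521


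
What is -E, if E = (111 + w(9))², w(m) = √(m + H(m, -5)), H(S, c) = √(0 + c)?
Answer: -(111 + √(9 + I*√5))² ≈ -13001.0 - 84.349*I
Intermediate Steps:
H(S, c) = √c
w(m) = √(m + I*√5) (w(m) = √(m + √(-5)) = √(m + I*√5))
E = (111 + √(9 + I*√5))² ≈ 13001.0 + 84.35*I
-E = -(111 + √(9 + I*√5))²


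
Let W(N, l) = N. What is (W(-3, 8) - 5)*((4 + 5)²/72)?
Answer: -9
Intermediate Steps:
(W(-3, 8) - 5)*((4 + 5)²/72) = (-3 - 5)*((4 + 5)²/72) = -8*9²/72 = -648/72 = -8*9/8 = -9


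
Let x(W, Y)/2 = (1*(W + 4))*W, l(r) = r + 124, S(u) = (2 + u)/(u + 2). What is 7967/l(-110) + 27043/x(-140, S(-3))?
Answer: 21697283/38080 ≈ 569.78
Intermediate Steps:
S(u) = 1 (S(u) = (2 + u)/(2 + u) = 1)
l(r) = 124 + r
x(W, Y) = 2*W*(4 + W) (x(W, Y) = 2*((1*(W + 4))*W) = 2*((1*(4 + W))*W) = 2*((4 + W)*W) = 2*(W*(4 + W)) = 2*W*(4 + W))
7967/l(-110) + 27043/x(-140, S(-3)) = 7967/(124 - 110) + 27043/((2*(-140)*(4 - 140))) = 7967/14 + 27043/((2*(-140)*(-136))) = 7967*(1/14) + 27043/38080 = 7967/14 + 27043*(1/38080) = 7967/14 + 27043/38080 = 21697283/38080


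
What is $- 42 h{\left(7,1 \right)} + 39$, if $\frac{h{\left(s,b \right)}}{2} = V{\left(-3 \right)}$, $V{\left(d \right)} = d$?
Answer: $291$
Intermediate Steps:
$h{\left(s,b \right)} = -6$ ($h{\left(s,b \right)} = 2 \left(-3\right) = -6$)
$- 42 h{\left(7,1 \right)} + 39 = \left(-42\right) \left(-6\right) + 39 = 252 + 39 = 291$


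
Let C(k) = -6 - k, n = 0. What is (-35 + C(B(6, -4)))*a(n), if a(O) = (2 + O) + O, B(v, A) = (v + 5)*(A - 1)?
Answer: 28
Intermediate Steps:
B(v, A) = (-1 + A)*(5 + v) (B(v, A) = (5 + v)*(-1 + A) = (-1 + A)*(5 + v))
a(O) = 2 + 2*O
(-35 + C(B(6, -4)))*a(n) = (-35 + (-6 - (-5 - 1*6 + 5*(-4) - 4*6)))*(2 + 2*0) = (-35 + (-6 - (-5 - 6 - 20 - 24)))*(2 + 0) = (-35 + (-6 - 1*(-55)))*2 = (-35 + (-6 + 55))*2 = (-35 + 49)*2 = 14*2 = 28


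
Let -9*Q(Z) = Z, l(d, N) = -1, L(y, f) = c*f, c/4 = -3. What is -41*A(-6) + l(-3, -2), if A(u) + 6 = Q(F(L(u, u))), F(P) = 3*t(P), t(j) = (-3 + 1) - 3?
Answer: 530/3 ≈ 176.67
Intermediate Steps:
c = -12 (c = 4*(-3) = -12)
t(j) = -5 (t(j) = -2 - 3 = -5)
L(y, f) = -12*f
F(P) = -15 (F(P) = 3*(-5) = -15)
Q(Z) = -Z/9
A(u) = -13/3 (A(u) = -6 - ⅑*(-15) = -6 + 5/3 = -13/3)
-41*A(-6) + l(-3, -2) = -41*(-13/3) - 1 = 533/3 - 1 = 530/3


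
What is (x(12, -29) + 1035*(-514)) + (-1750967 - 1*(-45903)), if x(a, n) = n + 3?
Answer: -2237080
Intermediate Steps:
x(a, n) = 3 + n
(x(12, -29) + 1035*(-514)) + (-1750967 - 1*(-45903)) = ((3 - 29) + 1035*(-514)) + (-1750967 - 1*(-45903)) = (-26 - 531990) + (-1750967 + 45903) = -532016 - 1705064 = -2237080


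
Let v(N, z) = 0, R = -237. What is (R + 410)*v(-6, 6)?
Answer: 0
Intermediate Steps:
(R + 410)*v(-6, 6) = (-237 + 410)*0 = 173*0 = 0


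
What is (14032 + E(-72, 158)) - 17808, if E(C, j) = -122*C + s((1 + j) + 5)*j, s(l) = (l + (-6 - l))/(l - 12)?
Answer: 190067/38 ≈ 5001.8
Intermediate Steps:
s(l) = -6/(-12 + l)
E(C, j) = -122*C - 6*j/(-6 + j) (E(C, j) = -122*C + (-6/(-12 + ((1 + j) + 5)))*j = -122*C + (-6/(-12 + (6 + j)))*j = -122*C + (-6/(-6 + j))*j = -122*C - 6*j/(-6 + j))
(14032 + E(-72, 158)) - 17808 = (14032 + 2*(-3*158 - 61*(-72)*(-6 + 158))/(-6 + 158)) - 17808 = (14032 + 2*(-474 - 61*(-72)*152)/152) - 17808 = (14032 + 2*(1/152)*(-474 + 667584)) - 17808 = (14032 + 2*(1/152)*667110) - 17808 = (14032 + 333555/38) - 17808 = 866771/38 - 17808 = 190067/38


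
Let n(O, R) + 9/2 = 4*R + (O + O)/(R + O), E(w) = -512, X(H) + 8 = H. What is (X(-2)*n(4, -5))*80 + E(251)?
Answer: 25488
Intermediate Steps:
X(H) = -8 + H
n(O, R) = -9/2 + 4*R + 2*O/(O + R) (n(O, R) = -9/2 + (4*R + (O + O)/(R + O)) = -9/2 + (4*R + (2*O)/(O + R)) = -9/2 + (4*R + 2*O/(O + R)) = -9/2 + 4*R + 2*O/(O + R))
(X(-2)*n(4, -5))*80 + E(251) = ((-8 - 2)*((-9*(-5) - 5*4 + 8*(-5)² + 8*4*(-5))/(2*(4 - 5))))*80 - 512 = -5*(45 - 20 + 8*25 - 160)/(-1)*80 - 512 = -5*(-1)*(45 - 20 + 200 - 160)*80 - 512 = -5*(-1)*65*80 - 512 = -10*(-65/2)*80 - 512 = 325*80 - 512 = 26000 - 512 = 25488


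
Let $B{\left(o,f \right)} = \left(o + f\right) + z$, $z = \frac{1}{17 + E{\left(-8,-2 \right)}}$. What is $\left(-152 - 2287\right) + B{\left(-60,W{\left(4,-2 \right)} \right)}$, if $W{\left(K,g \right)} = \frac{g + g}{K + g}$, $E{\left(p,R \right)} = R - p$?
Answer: $- \frac{57522}{23} \approx -2501.0$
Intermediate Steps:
$z = \frac{1}{23}$ ($z = \frac{1}{17 - -6} = \frac{1}{17 + \left(-2 + 8\right)} = \frac{1}{17 + 6} = \frac{1}{23} \approx 0.043478$)
$W{\left(K,g \right)} = \frac{2 g}{K + g}$
$B{\left(o,f \right)} = \frac{1}{23} + f + o$ ($B{\left(o,f \right)} = \left(o + f\right) + \frac{1}{23} = \left(f + o\right) + \frac{1}{23} = \frac{1}{23} + f + o$)
$\left(-152 - 2287\right) + B{\left(-60,W{\left(4,-2 \right)} \right)} = \left(-152 - 2287\right) + \left(\frac{1}{23} + 2 \left(-2\right) \frac{1}{4 - 2} - 60\right) = -2439 + \left(\frac{1}{23} + 2 \left(-2\right) \frac{1}{2} - 60\right) = -2439 - \frac{1425}{23} = - \frac{57522}{23}$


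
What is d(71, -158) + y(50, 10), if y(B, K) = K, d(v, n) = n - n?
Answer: 10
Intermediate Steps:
d(v, n) = 0
d(71, -158) + y(50, 10) = 0 + 10 = 10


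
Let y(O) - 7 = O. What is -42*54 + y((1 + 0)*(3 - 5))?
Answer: -2263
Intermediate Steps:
y(O) = 7 + O
-42*54 + y((1 + 0)*(3 - 5)) = -42*54 + (7 + (1 + 0)*(3 - 5)) = -2268 + (7 + 1*(-2)) = -2268 + (7 - 2) = -2268 + 5 = -2263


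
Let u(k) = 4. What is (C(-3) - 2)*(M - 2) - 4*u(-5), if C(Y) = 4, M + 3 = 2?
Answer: -22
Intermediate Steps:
M = -1 (M = -3 + 2 = -1)
(C(-3) - 2)*(M - 2) - 4*u(-5) = (4 - 2)*(-1 - 2) - 4*4 = 2*(-3) - 16 = -6 - 16 = -22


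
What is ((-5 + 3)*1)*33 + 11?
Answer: -55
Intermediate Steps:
((-5 + 3)*1)*33 + 11 = -2*1*33 + 11 = -2*33 + 11 = -66 + 11 = -55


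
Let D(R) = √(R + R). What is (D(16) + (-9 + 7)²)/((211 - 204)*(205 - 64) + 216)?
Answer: 4/1203 + 4*√2/1203 ≈ 0.0080273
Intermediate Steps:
D(R) = √2*√R (D(R) = √(2*R) = √2*√R)
(D(16) + (-9 + 7)²)/((211 - 204)*(205 - 64) + 216) = (√2*√16 + (-9 + 7)²)/((211 - 204)*(205 - 64) + 216) = (√2*4 + (-2)²)/(7*141 + 216) = (4*√2 + 4)/(987 + 216) = (4 + 4*√2)/1203 = (4 + 4*√2)*(1/1203) = 4/1203 + 4*√2/1203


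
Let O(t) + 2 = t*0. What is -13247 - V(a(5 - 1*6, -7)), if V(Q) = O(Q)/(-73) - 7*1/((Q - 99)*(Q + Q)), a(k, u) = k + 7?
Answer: -1079209339/81468 ≈ -13247.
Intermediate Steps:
a(k, u) = 7 + k
O(t) = -2 (O(t) = -2 + t*0 = -2 + 0 = -2)
V(Q) = 2/73 - 7/(2*Q*(-99 + Q)) (V(Q) = -2/(-73) - 7*1/((Q - 99)*(Q + Q)) = -2*(-1/73) - 7*1/(2*Q*(-99 + Q)) = 2/73 - 7*1/(2*Q*(-99 + Q)) = 2/73 - 7/(2*Q*(-99 + Q)))
-13247 - V(a(5 - 1*6, -7)) = -13247 - (-511 - 396*(7 + (5 - 1*6)) + 4*(7 + (5 - 1*6))**2)/(146*(7 + (5 - 1*6))*(-99 + (7 + (5 - 1*6)))) = -13247 - (-511 - 396*(7 + (5 - 6)) + 4*(7 + (5 - 6))**2)/(146*(7 + (5 - 6))*(-99 + (7 + (5 - 6)))) = -13247 - (-511 - 396*(7 - 1) + 4*(7 - 1)**2)/(146*(7 - 1)*(-99 + (7 - 1))) = -13247 - (-511 - 396*6 + 4*6**2)/(146*6*(-99 + 6)) = -13247 - (-511 - 2376 + 4*36)/(146*6*(-93)) = -13247 - (-1)*(-511 - 2376 + 144)/(146*6*93) = -13247 - (-1)*(-2743)/(146*6*93) = -13247 - 1*2743/81468 = -13247 - 2743/81468 = -1079209339/81468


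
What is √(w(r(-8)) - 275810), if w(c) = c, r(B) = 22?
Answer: 2*I*√68947 ≈ 525.16*I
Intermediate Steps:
√(w(r(-8)) - 275810) = √(22 - 275810) = √(-275788) = 2*I*√68947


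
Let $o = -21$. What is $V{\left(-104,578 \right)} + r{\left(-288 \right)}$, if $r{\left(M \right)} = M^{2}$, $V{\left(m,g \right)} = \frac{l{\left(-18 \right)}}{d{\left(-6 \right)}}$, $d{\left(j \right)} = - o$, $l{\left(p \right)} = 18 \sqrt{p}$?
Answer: $82944 + \frac{18 i \sqrt{2}}{7} \approx 82944.0 + 3.6366 i$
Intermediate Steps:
$d{\left(j \right)} = 21$ ($d{\left(j \right)} = \left(-1\right) \left(-21\right) = 21$)
$V{\left(m,g \right)} = \frac{18 i \sqrt{2}}{7}$ ($V{\left(m,g \right)} = \frac{18 \sqrt{-18}}{21} = 18 \cdot 3 i \sqrt{2} \cdot \frac{1}{21} = 54 i \sqrt{2} \cdot \frac{1}{21} = \frac{18 i \sqrt{2}}{7}$)
$V{\left(-104,578 \right)} + r{\left(-288 \right)} = \frac{18 i \sqrt{2}}{7} + \left(-288\right)^{2} = \frac{18 i \sqrt{2}}{7} + 82944 = 82944 + \frac{18 i \sqrt{2}}{7}$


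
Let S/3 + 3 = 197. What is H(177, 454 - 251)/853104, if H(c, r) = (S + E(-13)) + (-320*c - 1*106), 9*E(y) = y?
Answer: -505489/7677936 ≈ -0.065837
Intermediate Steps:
E(y) = y/9
S = 582 (S = -9 + 3*197 = -9 + 591 = 582)
H(c, r) = 4271/9 - 320*c (H(c, r) = (582 + (1/9)*(-13)) + (-320*c - 1*106) = (582 - 13/9) + (-320*c - 106) = 5225/9 + (-106 - 320*c) = 4271/9 - 320*c)
H(177, 454 - 251)/853104 = (4271/9 - 320*177)/853104 = (4271/9 - 56640)*(1/853104) = -505489/9*1/853104 = -505489/7677936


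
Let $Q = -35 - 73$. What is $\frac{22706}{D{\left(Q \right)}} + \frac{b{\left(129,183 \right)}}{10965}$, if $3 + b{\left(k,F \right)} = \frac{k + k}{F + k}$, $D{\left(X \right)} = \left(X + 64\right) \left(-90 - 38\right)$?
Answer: $\frac{1618233833}{401406720} \approx 4.0314$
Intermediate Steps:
$Q = -108$ ($Q = -35 - 73 = -108$)
$D{\left(X \right)} = -8192 - 128 X$ ($D{\left(X \right)} = \left(64 + X\right) \left(-128\right) = -8192 - 128 X$)
$b{\left(k,F \right)} = -3 + \frac{2 k}{F + k}$ ($b{\left(k,F \right)} = -3 + \frac{k + k}{F + k} = -3 + \frac{2 k}{F + k}$)
$\frac{22706}{D{\left(Q \right)}} + \frac{b{\left(129,183 \right)}}{10965} = \frac{22706}{-8192 - -13824} + \frac{\frac{1}{183 + 129} \left(\left(-1\right) 129 - 549\right)}{10965} = \frac{22706}{-8192 + 13824} + \frac{-129 - 549}{312} \cdot \frac{1}{10965} = \frac{22706}{5632} + \frac{1}{312} \left(-678\right) \frac{1}{10965} = 22706 \cdot \frac{1}{5632} - \frac{113}{570180} = \frac{11353}{2816} - \frac{113}{570180} = \frac{1618233833}{401406720}$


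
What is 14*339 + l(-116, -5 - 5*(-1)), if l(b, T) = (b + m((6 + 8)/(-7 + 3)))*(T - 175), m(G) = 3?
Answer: 24521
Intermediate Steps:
l(b, T) = (-175 + T)*(3 + b) (l(b, T) = (b + 3)*(T - 175) = (3 + b)*(-175 + T) = (-175 + T)*(3 + b))
14*339 + l(-116, -5 - 5*(-1)) = 14*339 + (-525 - 175*(-116) + 3*(-5 - 5*(-1)) + (-5 - 5*(-1))*(-116)) = 4746 + (-525 + 20300 + 3*(-5 + 5) + (-5 + 5)*(-116)) = 4746 + (-525 + 20300 + 3*0 + 0*(-116)) = 4746 + (-525 + 20300 + 0 + 0) = 4746 + 19775 = 24521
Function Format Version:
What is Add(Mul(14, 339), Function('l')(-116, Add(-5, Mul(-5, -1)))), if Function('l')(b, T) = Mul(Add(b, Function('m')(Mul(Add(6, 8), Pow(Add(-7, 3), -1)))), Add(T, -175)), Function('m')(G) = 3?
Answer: 24521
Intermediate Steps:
Function('l')(b, T) = Mul(Add(-175, T), Add(3, b)) (Function('l')(b, T) = Mul(Add(b, 3), Add(T, -175)) = Mul(Add(3, b), Add(-175, T)) = Mul(Add(-175, T), Add(3, b)))
Add(Mul(14, 339), Function('l')(-116, Add(-5, Mul(-5, -1)))) = Add(Mul(14, 339), Add(-525, Mul(-175, -116), Mul(3, Add(-5, Mul(-5, -1))), Mul(Add(-5, Mul(-5, -1)), -116))) = Add(4746, Add(-525, 20300, Mul(3, Add(-5, 5)), Mul(Add(-5, 5), -116))) = Add(4746, Add(-525, 20300, Mul(3, 0), Mul(0, -116))) = Add(4746, Add(-525, 20300, 0, 0)) = Add(4746, 19775) = 24521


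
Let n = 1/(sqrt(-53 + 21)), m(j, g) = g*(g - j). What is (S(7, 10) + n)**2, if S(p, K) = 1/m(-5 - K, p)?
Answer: (4 - 77*I*sqrt(2))**2/379456 ≈ -0.031208 - 0.0022958*I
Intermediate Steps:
S(p, K) = 1/(p*(5 + K + p)) (S(p, K) = 1/(p*(p - (-5 - K))) = 1/(p*(p + (5 + K))) = 1/(p*(5 + K + p)))
n = -I*sqrt(2)/8 (n = 1/(sqrt(-32)) = 1/(4*I*sqrt(2)) = -I*sqrt(2)/8 ≈ -0.17678*I)
(S(7, 10) + n)**2 = (1/(7*(5 + 10 + 7)) - I*sqrt(2)/8)**2 = ((1/7)/22 - I*sqrt(2)/8)**2 = ((1/7)*(1/22) - I*sqrt(2)/8)**2 = (1/154 - I*sqrt(2)/8)**2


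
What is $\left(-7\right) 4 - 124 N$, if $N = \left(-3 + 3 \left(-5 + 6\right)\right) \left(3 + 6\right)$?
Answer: $-28$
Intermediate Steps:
$N = 0$ ($N = \left(-3 + 3 \cdot 1\right) 9 = \left(-3 + 3\right) 9 = 0 \cdot 9 = 0$)
$\left(-7\right) 4 - 124 N = \left(-7\right) 4 - 0 = -28 + 0 = -28$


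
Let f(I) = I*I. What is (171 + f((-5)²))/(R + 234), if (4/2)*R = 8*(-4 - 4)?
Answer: 398/101 ≈ 3.9406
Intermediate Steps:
f(I) = I²
R = -32 (R = (8*(-4 - 4))/2 = (8*(-8))/2 = (½)*(-64) = -32)
(171 + f((-5)²))/(R + 234) = (171 + ((-5)²)²)/(-32 + 234) = (171 + 25²)/202 = (171 + 625)*(1/202) = 796*(1/202) = 398/101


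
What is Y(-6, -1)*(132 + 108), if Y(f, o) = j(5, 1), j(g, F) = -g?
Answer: -1200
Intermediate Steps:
Y(f, o) = -5 (Y(f, o) = -1*5 = -5)
Y(-6, -1)*(132 + 108) = -5*(132 + 108) = -5*240 = -1200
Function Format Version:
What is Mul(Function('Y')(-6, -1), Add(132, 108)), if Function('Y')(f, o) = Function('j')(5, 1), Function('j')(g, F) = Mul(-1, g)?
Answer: -1200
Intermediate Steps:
Function('Y')(f, o) = -5 (Function('Y')(f, o) = Mul(-1, 5) = -5)
Mul(Function('Y')(-6, -1), Add(132, 108)) = Mul(-5, Add(132, 108)) = Mul(-5, 240) = -1200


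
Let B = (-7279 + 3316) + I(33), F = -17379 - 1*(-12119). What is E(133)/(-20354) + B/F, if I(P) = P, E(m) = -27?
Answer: 2003331/2676551 ≈ 0.74848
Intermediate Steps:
F = -5260 (F = -17379 + 12119 = -5260)
B = -3930 (B = (-7279 + 3316) + 33 = -3963 + 33 = -3930)
E(133)/(-20354) + B/F = -27/(-20354) - 3930/(-5260) = -27*(-1/20354) - 3930*(-1/5260) = 27/20354 + 393/526 = 2003331/2676551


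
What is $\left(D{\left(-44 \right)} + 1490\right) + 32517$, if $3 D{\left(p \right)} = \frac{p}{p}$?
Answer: $\frac{102022}{3} \approx 34007.0$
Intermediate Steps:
$D{\left(p \right)} = \frac{1}{3}$ ($D{\left(p \right)} = \frac{p \frac{1}{p}}{3} = \frac{1}{3} \cdot 1 = \frac{1}{3}$)
$\left(D{\left(-44 \right)} + 1490\right) + 32517 = \left(\frac{1}{3} + 1490\right) + 32517 = \frac{4471}{3} + 32517 = \frac{102022}{3}$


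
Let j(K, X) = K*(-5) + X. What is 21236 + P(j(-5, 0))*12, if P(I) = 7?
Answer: 21320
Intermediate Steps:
j(K, X) = X - 5*K (j(K, X) = -5*K + X = X - 5*K)
21236 + P(j(-5, 0))*12 = 21236 + 7*12 = 21236 + 84 = 21320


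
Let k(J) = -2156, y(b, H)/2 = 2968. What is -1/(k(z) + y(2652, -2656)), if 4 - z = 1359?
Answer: -1/3780 ≈ -0.00026455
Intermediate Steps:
z = -1355 (z = 4 - 1*1359 = 4 - 1359 = -1355)
y(b, H) = 5936 (y(b, H) = 2*2968 = 5936)
-1/(k(z) + y(2652, -2656)) = -1/(-2156 + 5936) = -1/3780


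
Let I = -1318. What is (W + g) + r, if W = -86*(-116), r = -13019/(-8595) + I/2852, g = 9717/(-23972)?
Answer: 1465629832208579/146906049420 ≈ 9976.6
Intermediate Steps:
g = -9717/23972 (g = 9717*(-1/23972) = -9717/23972 ≈ -0.40535)
r = 12900989/12256470 (r = -13019/(-8595) - 1318/2852 = -13019*(-1/8595) - 1318*1/2852 = 13019/8595 - 659/1426 = 12900989/12256470 ≈ 1.0526)
W = 9976
(W + g) + r = (9976 - 9717/23972) + 12900989/12256470 = 239134955/23972 + 12900989/12256470 = 1465629832208579/146906049420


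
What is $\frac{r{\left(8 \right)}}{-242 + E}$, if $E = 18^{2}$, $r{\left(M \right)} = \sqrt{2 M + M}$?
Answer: $\frac{\sqrt{6}}{41} \approx 0.059744$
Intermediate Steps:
$r{\left(M \right)} = \sqrt{3} \sqrt{M}$ ($r{\left(M \right)} = \sqrt{3 M} = \sqrt{3} \sqrt{M}$)
$E = 324$
$\frac{r{\left(8 \right)}}{-242 + E} = \frac{\sqrt{3} \sqrt{8}}{-242 + 324} = \frac{\sqrt{3} \cdot 2 \sqrt{2}}{82} = \frac{2 \sqrt{6}}{82} = \frac{\sqrt{6}}{41}$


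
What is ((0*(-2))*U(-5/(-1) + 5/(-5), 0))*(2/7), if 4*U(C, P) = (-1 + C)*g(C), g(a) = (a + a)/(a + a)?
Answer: 0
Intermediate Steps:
g(a) = 1 (g(a) = (2*a)/((2*a)) = (2*a)*(1/(2*a)) = 1)
U(C, P) = -1/4 + C/4 (U(C, P) = ((-1 + C)*1)/4 = (-1 + C)/4 = -1/4 + C/4)
((0*(-2))*U(-5/(-1) + 5/(-5), 0))*(2/7) = ((0*(-2))*(-1/4 + (-5/(-1) + 5/(-5))/4))*(2/7) = (0*(-1/4 + (-5*(-1) + 5*(-1/5))/4))*(2*(1/7)) = (0*(-1/4 + (5 - 1)/4))*(2/7) = (0*(-1/4 + (1/4)*4))*(2/7) = (0*(-1/4 + 1))*(2/7) = (0*(3/4))*(2/7) = 0*(2/7) = 0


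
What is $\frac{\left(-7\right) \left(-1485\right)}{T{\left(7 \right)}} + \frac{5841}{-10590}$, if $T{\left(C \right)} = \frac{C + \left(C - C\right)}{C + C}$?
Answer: $\frac{73386753}{3530} \approx 20789.0$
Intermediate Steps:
$T{\left(C \right)} = \frac{1}{2}$ ($T{\left(C \right)} = \frac{C + 0}{2 C} = C \frac{1}{2 C} = \frac{1}{2}$)
$\frac{\left(-7\right) \left(-1485\right)}{T{\left(7 \right)}} + \frac{5841}{-10590} = \left(-7\right) \left(-1485\right) \frac{1}{\frac{1}{2}} + \frac{5841}{-10590} = 10395 \cdot 2 + 5841 \left(- \frac{1}{10590}\right) = 20790 - \frac{1947}{3530} = \frac{73386753}{3530}$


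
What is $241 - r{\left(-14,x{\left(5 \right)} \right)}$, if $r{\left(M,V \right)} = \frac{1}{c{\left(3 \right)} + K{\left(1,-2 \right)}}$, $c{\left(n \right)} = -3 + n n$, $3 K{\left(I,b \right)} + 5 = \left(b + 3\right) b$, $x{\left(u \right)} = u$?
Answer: $\frac{2648}{11} \approx 240.73$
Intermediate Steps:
$K{\left(I,b \right)} = - \frac{5}{3} + \frac{b \left(3 + b\right)}{3}$ ($K{\left(I,b \right)} = - \frac{5}{3} + \frac{\left(b + 3\right) b}{3} = - \frac{5}{3} + \frac{\left(3 + b\right) b}{3} = - \frac{5}{3} + \frac{b \left(3 + b\right)}{3}$)
$c{\left(n \right)} = -3 + n^{2}$
$r{\left(M,V \right)} = \frac{3}{11}$ ($r{\left(M,V \right)} = \frac{1}{\left(-3 + 3^{2}\right) - \left(\frac{11}{3} - \frac{4}{3}\right)} = \frac{1}{\left(-3 + 9\right) - \frac{7}{3}} = \frac{1}{6 - \frac{7}{3}} = \frac{1}{\frac{11}{3}} = \frac{3}{11}$)
$241 - r{\left(-14,x{\left(5 \right)} \right)} = 241 - \frac{3}{11} = \frac{2648}{11}$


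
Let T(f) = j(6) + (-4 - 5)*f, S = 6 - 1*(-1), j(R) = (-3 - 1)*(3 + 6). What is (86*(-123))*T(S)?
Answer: 1047222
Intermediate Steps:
j(R) = -36 (j(R) = -4*9 = -36)
S = 7 (S = 6 + 1 = 7)
T(f) = -36 - 9*f (T(f) = -36 + (-4 - 5)*f = -36 - 9*f)
(86*(-123))*T(S) = (86*(-123))*(-36 - 9*7) = -10578*(-36 - 63) = -10578*(-99) = 1047222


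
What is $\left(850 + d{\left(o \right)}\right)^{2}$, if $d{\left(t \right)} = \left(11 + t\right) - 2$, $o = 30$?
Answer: $790321$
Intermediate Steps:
$d{\left(t \right)} = 9 + t$
$\left(850 + d{\left(o \right)}\right)^{2} = \left(850 + \left(9 + 30\right)\right)^{2} = \left(850 + 39\right)^{2} = 889^{2} = 790321$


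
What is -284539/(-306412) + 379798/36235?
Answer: 126684935441/11102838820 ≈ 11.410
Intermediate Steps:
-284539/(-306412) + 379798/36235 = -284539*(-1/306412) + 379798*(1/36235) = 284539/306412 + 379798/36235 = 126684935441/11102838820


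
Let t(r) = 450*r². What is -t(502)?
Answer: -113401800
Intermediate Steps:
-t(502) = -450*502² = -450*252004 = -1*113401800 = -113401800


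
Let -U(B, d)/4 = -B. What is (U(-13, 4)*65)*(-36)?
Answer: 121680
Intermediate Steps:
U(B, d) = 4*B (U(B, d) = -(-4)*B = 4*B)
(U(-13, 4)*65)*(-36) = ((4*(-13))*65)*(-36) = -52*65*(-36) = -3380*(-36) = 121680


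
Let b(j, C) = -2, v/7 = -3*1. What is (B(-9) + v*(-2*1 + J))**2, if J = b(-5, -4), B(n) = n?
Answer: 5625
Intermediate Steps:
v = -21 (v = 7*(-3*1) = 7*(-3) = -21)
J = -2
(B(-9) + v*(-2*1 + J))**2 = (-9 - 21*(-2*1 - 2))**2 = (-9 - 21*(-2 - 2))**2 = (-9 - 21*(-4))**2 = (-9 + 84)**2 = 75**2 = 5625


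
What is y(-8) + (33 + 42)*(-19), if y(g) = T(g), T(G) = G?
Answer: -1433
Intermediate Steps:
y(g) = g
y(-8) + (33 + 42)*(-19) = -8 + (33 + 42)*(-19) = -8 + 75*(-19) = -8 - 1425 = -1433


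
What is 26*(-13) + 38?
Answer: -300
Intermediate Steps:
26*(-13) + 38 = -338 + 38 = -300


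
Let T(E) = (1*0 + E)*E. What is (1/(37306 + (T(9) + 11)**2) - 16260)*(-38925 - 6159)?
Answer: 16776211725858/22885 ≈ 7.3307e+8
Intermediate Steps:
T(E) = E**2 (T(E) = (0 + E)*E = E*E = E**2)
(1/(37306 + (T(9) + 11)**2) - 16260)*(-38925 - 6159) = (1/(37306 + (9**2 + 11)**2) - 16260)*(-38925 - 6159) = (1/(37306 + (81 + 11)**2) - 16260)*(-45084) = (1/(37306 + 92**2) - 16260)*(-45084) = (1/(37306 + 8464) - 16260)*(-45084) = (1/45770 - 16260)*(-45084) = -744220199/45770*(-45084) = 16776211725858/22885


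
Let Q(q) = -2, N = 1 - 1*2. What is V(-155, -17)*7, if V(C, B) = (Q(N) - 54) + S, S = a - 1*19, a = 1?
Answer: -518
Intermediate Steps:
N = -1 (N = 1 - 2 = -1)
S = -18 (S = 1 - 1*19 = 1 - 19 = -18)
V(C, B) = -74 (V(C, B) = (-2 - 54) - 18 = -56 - 18 = -74)
V(-155, -17)*7 = -74*7 = -518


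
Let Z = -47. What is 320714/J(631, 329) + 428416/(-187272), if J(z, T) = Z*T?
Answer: -8335668602/361973367 ≈ -23.028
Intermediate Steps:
J(z, T) = -47*T
320714/J(631, 329) + 428416/(-187272) = 320714/((-47*329)) + 428416/(-187272) = 320714/(-15463) + 428416*(-1/187272) = 320714*(-1/15463) - 53552/23409 = -320714/15463 - 53552/23409 = -8335668602/361973367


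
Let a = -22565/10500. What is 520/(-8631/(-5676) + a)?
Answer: -16141125/19507 ≈ -827.45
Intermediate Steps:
a = -4513/2100 (a = -22565*1/10500 = -4513/2100 ≈ -2.1490)
520/(-8631/(-5676) + a) = 520/(-8631/(-5676) - 4513/2100) = 520/(-8631*(-1/5676) - 4513/2100) = 520/(2877/1892 - 4513/2100) = 520/(-156056/248325) = 520*(-248325/156056) = -16141125/19507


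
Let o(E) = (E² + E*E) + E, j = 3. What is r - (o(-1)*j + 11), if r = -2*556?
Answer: -1126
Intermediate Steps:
o(E) = E + 2*E² (o(E) = (E² + E²) + E = 2*E² + E = E + 2*E²)
r = -1112
r - (o(-1)*j + 11) = -1112 - (-(1 + 2*(-1))*3 + 11) = -1112 - (-(1 - 2)*3 + 11) = -1112 - (-1*(-1)*3 + 11) = -1112 - (1*3 + 11) = -1112 - (3 + 11) = -1112 - 1*14 = -1112 - 14 = -1126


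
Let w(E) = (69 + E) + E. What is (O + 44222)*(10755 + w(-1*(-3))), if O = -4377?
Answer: 431521350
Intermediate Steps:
w(E) = 69 + 2*E
(O + 44222)*(10755 + w(-1*(-3))) = (-4377 + 44222)*(10755 + (69 + 2*(-1*(-3)))) = 39845*(10755 + (69 + 2*3)) = 39845*(10755 + (69 + 6)) = 39845*(10755 + 75) = 39845*10830 = 431521350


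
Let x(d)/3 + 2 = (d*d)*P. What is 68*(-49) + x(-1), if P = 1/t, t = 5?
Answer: -16687/5 ≈ -3337.4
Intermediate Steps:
P = ⅕ (P = 1/5 = ⅕ ≈ 0.20000)
x(d) = -6 + 3*d²/5 (x(d) = -6 + 3*((d*d)*(⅕)) = -6 + 3*(d²*(⅕)) = -6 + 3*(d²/5) = -6 + 3*d²/5)
68*(-49) + x(-1) = 68*(-49) + (-6 + (⅗)*(-1)²) = -3332 + (-6 + (⅗)*1) = -3332 + (-6 + ⅗) = -3332 - 27/5 = -16687/5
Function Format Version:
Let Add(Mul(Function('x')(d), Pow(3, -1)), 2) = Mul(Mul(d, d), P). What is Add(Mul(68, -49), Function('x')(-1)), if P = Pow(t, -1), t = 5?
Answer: Rational(-16687, 5) ≈ -3337.4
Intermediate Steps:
P = Rational(1, 5) (P = Pow(5, -1) = Rational(1, 5) ≈ 0.20000)
Function('x')(d) = Add(-6, Mul(Rational(3, 5), Pow(d, 2))) (Function('x')(d) = Add(-6, Mul(3, Mul(Mul(d, d), Rational(1, 5)))) = Add(-6, Mul(3, Mul(Pow(d, 2), Rational(1, 5)))) = Add(-6, Mul(3, Mul(Rational(1, 5), Pow(d, 2)))) = Add(-6, Mul(Rational(3, 5), Pow(d, 2))))
Add(Mul(68, -49), Function('x')(-1)) = Add(Mul(68, -49), Add(-6, Mul(Rational(3, 5), Pow(-1, 2)))) = Add(-3332, Add(-6, Mul(Rational(3, 5), 1))) = Add(-3332, Add(-6, Rational(3, 5))) = Add(-3332, Rational(-27, 5)) = Rational(-16687, 5)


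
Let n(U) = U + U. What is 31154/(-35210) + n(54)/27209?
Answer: -60276179/68430635 ≈ -0.88084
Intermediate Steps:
n(U) = 2*U
31154/(-35210) + n(54)/27209 = 31154/(-35210) + (2*54)/27209 = 31154*(-1/35210) + 108*(1/27209) = -15577/17605 + 108/27209 = -60276179/68430635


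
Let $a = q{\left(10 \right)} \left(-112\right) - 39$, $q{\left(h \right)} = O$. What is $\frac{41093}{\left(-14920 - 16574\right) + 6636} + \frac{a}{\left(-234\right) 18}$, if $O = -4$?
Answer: $- \frac{10180591}{5816772} \approx -1.7502$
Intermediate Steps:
$q{\left(h \right)} = -4$
$a = 409$ ($a = \left(-4\right) \left(-112\right) - 39 = 448 - 39 = 409$)
$\frac{41093}{\left(-14920 - 16574\right) + 6636} + \frac{a}{\left(-234\right) 18} = \frac{41093}{\left(-14920 - 16574\right) + 6636} + \frac{409}{\left(-234\right) 18} = \frac{41093}{-31494 + 6636} + \frac{409}{-4212} = \frac{41093}{-24858} + 409 \left(- \frac{1}{4212}\right) = 41093 \left(- \frac{1}{24858}\right) - \frac{409}{4212} = - \frac{41093}{24858} - \frac{409}{4212} = - \frac{10180591}{5816772}$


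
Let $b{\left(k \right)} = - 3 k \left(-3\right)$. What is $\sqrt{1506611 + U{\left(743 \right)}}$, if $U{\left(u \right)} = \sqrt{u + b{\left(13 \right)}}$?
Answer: $\sqrt{1506611 + 2 \sqrt{215}} \approx 1227.5$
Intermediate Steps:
$b{\left(k \right)} = 9 k$
$U{\left(u \right)} = \sqrt{117 + u}$ ($U{\left(u \right)} = \sqrt{u + 9 \cdot 13} = \sqrt{u + 117} = \sqrt{117 + u}$)
$\sqrt{1506611 + U{\left(743 \right)}} = \sqrt{1506611 + \sqrt{117 + 743}} = \sqrt{1506611 + \sqrt{860}} = \sqrt{1506611 + 2 \sqrt{215}}$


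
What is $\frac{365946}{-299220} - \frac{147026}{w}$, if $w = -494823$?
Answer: $- \frac{22847562973}{24676823010} \approx -0.92587$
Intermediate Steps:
$\frac{365946}{-299220} - \frac{147026}{w} = \frac{365946}{-299220} - \frac{147026}{-494823} = 365946 \left(- \frac{1}{299220}\right) - - \frac{147026}{494823} = - \frac{60991}{49870} + \frac{147026}{494823} = - \frac{22847562973}{24676823010}$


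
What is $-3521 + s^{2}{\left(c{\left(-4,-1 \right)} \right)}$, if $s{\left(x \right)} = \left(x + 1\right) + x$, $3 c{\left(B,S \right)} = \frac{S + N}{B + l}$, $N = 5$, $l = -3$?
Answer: $- \frac{1552592}{441} \approx -3520.6$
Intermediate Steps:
$c{\left(B,S \right)} = \frac{5 + S}{3 \left(-3 + B\right)}$ ($c{\left(B,S \right)} = \frac{\left(S + 5\right) \frac{1}{B - 3}}{3} = \frac{\left(5 + S\right) \frac{1}{-3 + B}}{3} = \frac{\frac{1}{-3 + B} \left(5 + S\right)}{3} = \frac{5 + S}{3 \left(-3 + B\right)}$)
$s{\left(x \right)} = 1 + 2 x$ ($s{\left(x \right)} = \left(1 + x\right) + x = 1 + 2 x$)
$-3521 + s^{2}{\left(c{\left(-4,-1 \right)} \right)} = -3521 + \left(1 + 2 \frac{5 - 1}{3 \left(-3 - 4\right)}\right)^{2} = -3521 + \left(1 + 2 \cdot \frac{1}{3} \frac{1}{-7} \cdot 4\right)^{2} = -3521 + \left(1 + 2 \cdot \frac{1}{3} \left(- \frac{1}{7}\right) 4\right)^{2} = -3521 + \left(1 + 2 \left(- \frac{4}{21}\right)\right)^{2} = -3521 + \left(1 - \frac{8}{21}\right)^{2} = -3521 + \left(\frac{13}{21}\right)^{2} = -3521 + \frac{169}{441} = - \frac{1552592}{441}$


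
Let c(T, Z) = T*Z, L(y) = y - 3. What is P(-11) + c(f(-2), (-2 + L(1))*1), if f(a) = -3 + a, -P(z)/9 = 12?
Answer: -88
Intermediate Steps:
P(z) = -108 (P(z) = -9*12 = -108)
L(y) = -3 + y
P(-11) + c(f(-2), (-2 + L(1))*1) = -108 + (-3 - 2)*((-2 + (-3 + 1))*1) = -108 - 5*(-2 - 2) = -108 - (-20) = -108 - 5*(-4) = -108 + 20 = -88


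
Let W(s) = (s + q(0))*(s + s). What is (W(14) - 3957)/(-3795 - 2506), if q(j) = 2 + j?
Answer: 3509/6301 ≈ 0.55690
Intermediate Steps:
W(s) = 2*s*(2 + s) (W(s) = (s + (2 + 0))*(s + s) = (s + 2)*(2*s) = (2 + s)*(2*s) = 2*s*(2 + s))
(W(14) - 3957)/(-3795 - 2506) = (2*14*(2 + 14) - 3957)/(-3795 - 2506) = (2*14*16 - 3957)/(-6301) = (448 - 3957)*(-1/6301) = -3509*(-1/6301) = 3509/6301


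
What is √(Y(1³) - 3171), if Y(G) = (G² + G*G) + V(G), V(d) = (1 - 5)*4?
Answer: 7*I*√65 ≈ 56.436*I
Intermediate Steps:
V(d) = -16 (V(d) = -4*4 = -16)
Y(G) = -16 + 2*G² (Y(G) = (G² + G*G) - 16 = (G² + G²) - 16 = 2*G² - 16 = -16 + 2*G²)
√(Y(1³) - 3171) = √((-16 + 2*(1³)²) - 3171) = √((-16 + 2*1²) - 3171) = √((-16 + 2*1) - 3171) = √((-16 + 2) - 3171) = √(-14 - 3171) = √(-3185) = 7*I*√65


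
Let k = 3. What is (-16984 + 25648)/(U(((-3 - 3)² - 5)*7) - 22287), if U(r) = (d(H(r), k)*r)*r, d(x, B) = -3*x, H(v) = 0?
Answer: -152/391 ≈ -0.38875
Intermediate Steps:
U(r) = 0 (U(r) = ((-3*0)*r)*r = (0*r)*r = 0*r = 0)
(-16984 + 25648)/(U(((-3 - 3)² - 5)*7) - 22287) = (-16984 + 25648)/(0 - 22287) = 8664/(-22287) = 8664*(-1/22287) = -152/391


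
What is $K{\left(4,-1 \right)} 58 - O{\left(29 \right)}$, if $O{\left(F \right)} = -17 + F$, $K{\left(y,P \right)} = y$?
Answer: $220$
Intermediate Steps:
$K{\left(4,-1 \right)} 58 - O{\left(29 \right)} = 4 \cdot 58 - \left(-17 + 29\right) = 232 - 12 = 220$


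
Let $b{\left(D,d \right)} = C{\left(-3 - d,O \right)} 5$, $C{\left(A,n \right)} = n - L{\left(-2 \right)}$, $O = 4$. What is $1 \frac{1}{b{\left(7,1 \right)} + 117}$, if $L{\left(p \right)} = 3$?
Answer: $\frac{1}{122} \approx 0.0081967$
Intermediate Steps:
$C{\left(A,n \right)} = -3 + n$ ($C{\left(A,n \right)} = n - 3 = -3 + n$)
$b{\left(D,d \right)} = 5$ ($b{\left(D,d \right)} = \left(-3 + 4\right) 5 = 1 \cdot 5 = 5$)
$1 \frac{1}{b{\left(7,1 \right)} + 117} = 1 \frac{1}{5 + 117} = 1 \cdot \frac{1}{122} = \frac{1}{122}$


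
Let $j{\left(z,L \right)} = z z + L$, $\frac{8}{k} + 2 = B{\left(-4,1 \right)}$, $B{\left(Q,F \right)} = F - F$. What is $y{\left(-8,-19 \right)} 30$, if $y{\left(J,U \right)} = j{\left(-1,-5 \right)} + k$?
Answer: $-240$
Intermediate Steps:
$B{\left(Q,F \right)} = 0$
$k = -4$ ($k = \frac{8}{-2 + 0} = \frac{8}{-2} = 8 \left(- \frac{1}{2}\right) = -4$)
$j{\left(z,L \right)} = L + z^{2}$ ($j{\left(z,L \right)} = z^{2} + L = L + z^{2}$)
$y{\left(J,U \right)} = -8$ ($y{\left(J,U \right)} = \left(-5 + \left(-1\right)^{2}\right) - 4 = \left(-5 + 1\right) - 4 = -4 - 4 = -8$)
$y{\left(-8,-19 \right)} 30 = \left(-8\right) 30 = -240$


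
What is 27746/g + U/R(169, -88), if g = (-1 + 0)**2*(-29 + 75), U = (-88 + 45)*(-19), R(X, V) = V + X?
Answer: 1142504/1863 ≈ 613.26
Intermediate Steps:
U = 817 (U = -43*(-19) = 817)
g = 46 (g = (-1)**2*46 = 1*46 = 46)
27746/g + U/R(169, -88) = 27746/46 + 817/(-88 + 169) = 27746*(1/46) + 817/81 = 13873/23 + 817*(1/81) = 13873/23 + 817/81 = 1142504/1863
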